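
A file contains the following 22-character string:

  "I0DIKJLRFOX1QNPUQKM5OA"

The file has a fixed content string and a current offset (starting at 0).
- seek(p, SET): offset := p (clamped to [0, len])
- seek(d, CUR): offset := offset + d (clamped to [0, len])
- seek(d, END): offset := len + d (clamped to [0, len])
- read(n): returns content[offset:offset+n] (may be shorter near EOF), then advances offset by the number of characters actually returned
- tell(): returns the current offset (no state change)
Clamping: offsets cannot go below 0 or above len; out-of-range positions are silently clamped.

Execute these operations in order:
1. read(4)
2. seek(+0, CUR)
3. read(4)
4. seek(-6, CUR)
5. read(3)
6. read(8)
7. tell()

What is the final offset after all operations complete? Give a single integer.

After 1 (read(4)): returned 'I0DI', offset=4
After 2 (seek(+0, CUR)): offset=4
After 3 (read(4)): returned 'KJLR', offset=8
After 4 (seek(-6, CUR)): offset=2
After 5 (read(3)): returned 'DIK', offset=5
After 6 (read(8)): returned 'JLRFOX1Q', offset=13
After 7 (tell()): offset=13

Answer: 13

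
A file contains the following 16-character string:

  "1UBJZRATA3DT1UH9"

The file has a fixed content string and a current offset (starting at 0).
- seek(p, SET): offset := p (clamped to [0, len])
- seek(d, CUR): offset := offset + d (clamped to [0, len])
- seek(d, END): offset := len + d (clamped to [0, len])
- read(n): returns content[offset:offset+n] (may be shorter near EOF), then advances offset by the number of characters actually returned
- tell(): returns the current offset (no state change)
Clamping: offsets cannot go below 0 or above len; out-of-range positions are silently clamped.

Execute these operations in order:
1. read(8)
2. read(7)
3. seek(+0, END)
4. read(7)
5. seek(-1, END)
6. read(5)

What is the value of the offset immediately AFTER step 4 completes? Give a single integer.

After 1 (read(8)): returned '1UBJZRAT', offset=8
After 2 (read(7)): returned 'A3DT1UH', offset=15
After 3 (seek(+0, END)): offset=16
After 4 (read(7)): returned '', offset=16

Answer: 16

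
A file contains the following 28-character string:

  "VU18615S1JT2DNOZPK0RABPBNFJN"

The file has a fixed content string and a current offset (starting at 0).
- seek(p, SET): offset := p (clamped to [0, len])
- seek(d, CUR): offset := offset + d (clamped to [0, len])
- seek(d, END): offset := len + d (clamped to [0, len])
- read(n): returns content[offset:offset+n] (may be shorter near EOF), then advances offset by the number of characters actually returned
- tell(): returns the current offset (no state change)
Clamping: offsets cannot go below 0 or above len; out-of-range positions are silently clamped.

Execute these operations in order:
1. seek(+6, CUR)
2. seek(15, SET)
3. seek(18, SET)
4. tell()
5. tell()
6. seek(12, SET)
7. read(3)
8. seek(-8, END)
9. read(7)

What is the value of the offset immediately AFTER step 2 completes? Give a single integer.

Answer: 15

Derivation:
After 1 (seek(+6, CUR)): offset=6
After 2 (seek(15, SET)): offset=15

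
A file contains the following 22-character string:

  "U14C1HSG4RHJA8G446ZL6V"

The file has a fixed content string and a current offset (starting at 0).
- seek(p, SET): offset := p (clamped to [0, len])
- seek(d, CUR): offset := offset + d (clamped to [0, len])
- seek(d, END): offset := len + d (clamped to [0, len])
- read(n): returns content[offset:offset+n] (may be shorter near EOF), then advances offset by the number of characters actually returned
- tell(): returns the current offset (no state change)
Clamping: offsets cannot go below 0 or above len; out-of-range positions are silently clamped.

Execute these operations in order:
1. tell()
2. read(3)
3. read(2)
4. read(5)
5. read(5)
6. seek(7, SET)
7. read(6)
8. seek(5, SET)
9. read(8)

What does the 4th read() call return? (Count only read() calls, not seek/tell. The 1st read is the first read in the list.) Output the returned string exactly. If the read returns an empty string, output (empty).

Answer: HJA8G

Derivation:
After 1 (tell()): offset=0
After 2 (read(3)): returned 'U14', offset=3
After 3 (read(2)): returned 'C1', offset=5
After 4 (read(5)): returned 'HSG4R', offset=10
After 5 (read(5)): returned 'HJA8G', offset=15
After 6 (seek(7, SET)): offset=7
After 7 (read(6)): returned 'G4RHJA', offset=13
After 8 (seek(5, SET)): offset=5
After 9 (read(8)): returned 'HSG4RHJA', offset=13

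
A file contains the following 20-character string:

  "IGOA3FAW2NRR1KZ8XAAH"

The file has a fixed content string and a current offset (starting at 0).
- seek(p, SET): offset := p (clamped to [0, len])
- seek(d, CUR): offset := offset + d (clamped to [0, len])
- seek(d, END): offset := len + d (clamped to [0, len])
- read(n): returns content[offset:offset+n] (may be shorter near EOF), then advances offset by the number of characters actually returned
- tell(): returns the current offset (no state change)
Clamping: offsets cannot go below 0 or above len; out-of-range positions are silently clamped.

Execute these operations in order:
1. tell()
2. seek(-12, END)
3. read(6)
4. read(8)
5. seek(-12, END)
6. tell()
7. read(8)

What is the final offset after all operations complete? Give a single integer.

After 1 (tell()): offset=0
After 2 (seek(-12, END)): offset=8
After 3 (read(6)): returned '2NRR1K', offset=14
After 4 (read(8)): returned 'Z8XAAH', offset=20
After 5 (seek(-12, END)): offset=8
After 6 (tell()): offset=8
After 7 (read(8)): returned '2NRR1KZ8', offset=16

Answer: 16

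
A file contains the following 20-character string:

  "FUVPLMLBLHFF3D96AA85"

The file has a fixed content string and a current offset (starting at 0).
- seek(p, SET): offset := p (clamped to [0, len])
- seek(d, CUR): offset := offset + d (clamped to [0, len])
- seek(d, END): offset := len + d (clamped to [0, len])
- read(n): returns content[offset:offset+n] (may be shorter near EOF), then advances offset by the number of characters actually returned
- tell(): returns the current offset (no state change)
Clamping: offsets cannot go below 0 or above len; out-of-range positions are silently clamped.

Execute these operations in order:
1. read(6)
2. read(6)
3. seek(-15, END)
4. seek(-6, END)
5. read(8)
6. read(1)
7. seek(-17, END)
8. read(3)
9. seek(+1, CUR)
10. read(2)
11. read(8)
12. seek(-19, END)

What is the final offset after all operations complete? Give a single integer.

Answer: 1

Derivation:
After 1 (read(6)): returned 'FUVPLM', offset=6
After 2 (read(6)): returned 'LBLHFF', offset=12
After 3 (seek(-15, END)): offset=5
After 4 (seek(-6, END)): offset=14
After 5 (read(8)): returned '96AA85', offset=20
After 6 (read(1)): returned '', offset=20
After 7 (seek(-17, END)): offset=3
After 8 (read(3)): returned 'PLM', offset=6
After 9 (seek(+1, CUR)): offset=7
After 10 (read(2)): returned 'BL', offset=9
After 11 (read(8)): returned 'HFF3D96A', offset=17
After 12 (seek(-19, END)): offset=1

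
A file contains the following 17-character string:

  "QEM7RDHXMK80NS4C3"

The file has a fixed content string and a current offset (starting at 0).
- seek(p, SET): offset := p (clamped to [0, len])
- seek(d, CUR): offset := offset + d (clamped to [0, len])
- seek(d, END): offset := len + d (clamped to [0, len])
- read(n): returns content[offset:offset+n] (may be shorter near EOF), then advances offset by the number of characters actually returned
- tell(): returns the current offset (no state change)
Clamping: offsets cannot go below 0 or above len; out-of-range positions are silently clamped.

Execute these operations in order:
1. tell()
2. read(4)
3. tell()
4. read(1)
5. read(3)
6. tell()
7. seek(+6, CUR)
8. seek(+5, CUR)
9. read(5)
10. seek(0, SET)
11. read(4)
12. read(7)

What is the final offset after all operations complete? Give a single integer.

After 1 (tell()): offset=0
After 2 (read(4)): returned 'QEM7', offset=4
After 3 (tell()): offset=4
After 4 (read(1)): returned 'R', offset=5
After 5 (read(3)): returned 'DHX', offset=8
After 6 (tell()): offset=8
After 7 (seek(+6, CUR)): offset=14
After 8 (seek(+5, CUR)): offset=17
After 9 (read(5)): returned '', offset=17
After 10 (seek(0, SET)): offset=0
After 11 (read(4)): returned 'QEM7', offset=4
After 12 (read(7)): returned 'RDHXMK8', offset=11

Answer: 11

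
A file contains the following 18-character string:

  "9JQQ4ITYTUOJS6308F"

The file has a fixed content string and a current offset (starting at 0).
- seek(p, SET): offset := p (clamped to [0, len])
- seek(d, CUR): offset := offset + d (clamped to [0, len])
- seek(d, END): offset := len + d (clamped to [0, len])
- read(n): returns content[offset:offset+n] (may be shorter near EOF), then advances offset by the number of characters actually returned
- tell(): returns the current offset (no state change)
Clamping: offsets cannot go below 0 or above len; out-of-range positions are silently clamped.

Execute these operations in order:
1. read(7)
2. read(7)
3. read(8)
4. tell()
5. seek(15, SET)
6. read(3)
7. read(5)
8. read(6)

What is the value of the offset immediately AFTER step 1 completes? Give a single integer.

Answer: 7

Derivation:
After 1 (read(7)): returned '9JQQ4IT', offset=7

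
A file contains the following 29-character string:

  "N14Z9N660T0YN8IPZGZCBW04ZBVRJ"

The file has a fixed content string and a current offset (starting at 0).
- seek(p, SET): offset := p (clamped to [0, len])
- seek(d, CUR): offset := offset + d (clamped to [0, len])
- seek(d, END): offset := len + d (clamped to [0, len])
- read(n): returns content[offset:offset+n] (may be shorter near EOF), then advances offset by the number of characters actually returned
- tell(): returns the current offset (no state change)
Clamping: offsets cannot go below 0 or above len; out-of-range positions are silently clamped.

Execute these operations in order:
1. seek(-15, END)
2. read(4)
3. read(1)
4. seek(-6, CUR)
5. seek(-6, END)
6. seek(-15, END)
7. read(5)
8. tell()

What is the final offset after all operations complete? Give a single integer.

After 1 (seek(-15, END)): offset=14
After 2 (read(4)): returned 'IPZG', offset=18
After 3 (read(1)): returned 'Z', offset=19
After 4 (seek(-6, CUR)): offset=13
After 5 (seek(-6, END)): offset=23
After 6 (seek(-15, END)): offset=14
After 7 (read(5)): returned 'IPZGZ', offset=19
After 8 (tell()): offset=19

Answer: 19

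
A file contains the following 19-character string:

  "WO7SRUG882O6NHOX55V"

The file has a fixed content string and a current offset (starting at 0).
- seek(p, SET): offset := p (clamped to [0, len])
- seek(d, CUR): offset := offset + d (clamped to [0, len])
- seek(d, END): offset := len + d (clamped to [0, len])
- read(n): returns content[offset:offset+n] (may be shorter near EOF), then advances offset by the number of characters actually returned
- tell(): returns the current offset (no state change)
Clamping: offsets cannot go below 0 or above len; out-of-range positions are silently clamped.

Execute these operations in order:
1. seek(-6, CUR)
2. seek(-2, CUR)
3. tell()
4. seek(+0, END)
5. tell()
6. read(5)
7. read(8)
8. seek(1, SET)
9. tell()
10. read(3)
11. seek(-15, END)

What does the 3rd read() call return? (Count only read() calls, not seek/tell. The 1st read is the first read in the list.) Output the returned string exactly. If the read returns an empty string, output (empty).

Answer: O7S

Derivation:
After 1 (seek(-6, CUR)): offset=0
After 2 (seek(-2, CUR)): offset=0
After 3 (tell()): offset=0
After 4 (seek(+0, END)): offset=19
After 5 (tell()): offset=19
After 6 (read(5)): returned '', offset=19
After 7 (read(8)): returned '', offset=19
After 8 (seek(1, SET)): offset=1
After 9 (tell()): offset=1
After 10 (read(3)): returned 'O7S', offset=4
After 11 (seek(-15, END)): offset=4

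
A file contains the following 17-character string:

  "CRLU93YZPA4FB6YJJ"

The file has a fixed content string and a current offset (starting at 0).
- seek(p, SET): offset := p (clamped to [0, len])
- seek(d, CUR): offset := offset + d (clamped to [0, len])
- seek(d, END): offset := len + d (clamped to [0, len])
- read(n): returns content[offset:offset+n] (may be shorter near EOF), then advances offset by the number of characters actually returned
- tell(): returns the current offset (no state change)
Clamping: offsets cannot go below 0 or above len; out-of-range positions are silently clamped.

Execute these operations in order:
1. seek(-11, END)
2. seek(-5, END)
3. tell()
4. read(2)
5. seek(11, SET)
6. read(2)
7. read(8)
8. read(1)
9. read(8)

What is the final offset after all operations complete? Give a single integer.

Answer: 17

Derivation:
After 1 (seek(-11, END)): offset=6
After 2 (seek(-5, END)): offset=12
After 3 (tell()): offset=12
After 4 (read(2)): returned 'B6', offset=14
After 5 (seek(11, SET)): offset=11
After 6 (read(2)): returned 'FB', offset=13
After 7 (read(8)): returned '6YJJ', offset=17
After 8 (read(1)): returned '', offset=17
After 9 (read(8)): returned '', offset=17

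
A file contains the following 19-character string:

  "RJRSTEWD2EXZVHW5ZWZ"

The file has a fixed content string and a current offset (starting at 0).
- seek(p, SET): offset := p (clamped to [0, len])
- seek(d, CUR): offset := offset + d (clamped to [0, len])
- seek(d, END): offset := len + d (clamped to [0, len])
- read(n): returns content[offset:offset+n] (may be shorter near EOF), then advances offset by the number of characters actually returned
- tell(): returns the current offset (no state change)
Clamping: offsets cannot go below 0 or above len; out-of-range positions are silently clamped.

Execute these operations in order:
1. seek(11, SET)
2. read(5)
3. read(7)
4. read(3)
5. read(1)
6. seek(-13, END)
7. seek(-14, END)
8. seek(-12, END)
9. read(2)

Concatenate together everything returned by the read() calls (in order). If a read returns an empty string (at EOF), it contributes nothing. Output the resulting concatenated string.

Answer: ZVHW5ZWZD2

Derivation:
After 1 (seek(11, SET)): offset=11
After 2 (read(5)): returned 'ZVHW5', offset=16
After 3 (read(7)): returned 'ZWZ', offset=19
After 4 (read(3)): returned '', offset=19
After 5 (read(1)): returned '', offset=19
After 6 (seek(-13, END)): offset=6
After 7 (seek(-14, END)): offset=5
After 8 (seek(-12, END)): offset=7
After 9 (read(2)): returned 'D2', offset=9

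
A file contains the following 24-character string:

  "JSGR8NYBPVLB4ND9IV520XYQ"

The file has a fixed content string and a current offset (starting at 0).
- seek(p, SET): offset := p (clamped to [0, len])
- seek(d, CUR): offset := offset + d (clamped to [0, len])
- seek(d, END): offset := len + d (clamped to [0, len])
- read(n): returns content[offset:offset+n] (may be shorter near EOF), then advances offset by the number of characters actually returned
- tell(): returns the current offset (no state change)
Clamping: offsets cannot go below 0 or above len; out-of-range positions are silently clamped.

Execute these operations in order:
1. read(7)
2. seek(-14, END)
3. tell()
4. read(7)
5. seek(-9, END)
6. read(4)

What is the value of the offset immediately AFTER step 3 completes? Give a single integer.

After 1 (read(7)): returned 'JSGR8NY', offset=7
After 2 (seek(-14, END)): offset=10
After 3 (tell()): offset=10

Answer: 10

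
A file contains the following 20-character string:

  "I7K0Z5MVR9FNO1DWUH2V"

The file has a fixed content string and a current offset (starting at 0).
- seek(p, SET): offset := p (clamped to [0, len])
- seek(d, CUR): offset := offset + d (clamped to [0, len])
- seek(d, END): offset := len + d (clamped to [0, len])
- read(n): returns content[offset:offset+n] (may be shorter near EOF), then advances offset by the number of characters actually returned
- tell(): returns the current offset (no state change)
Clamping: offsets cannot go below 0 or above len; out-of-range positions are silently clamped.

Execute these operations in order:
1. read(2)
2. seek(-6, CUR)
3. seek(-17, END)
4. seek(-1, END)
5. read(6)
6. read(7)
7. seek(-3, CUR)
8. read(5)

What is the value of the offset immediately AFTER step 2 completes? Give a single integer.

After 1 (read(2)): returned 'I7', offset=2
After 2 (seek(-6, CUR)): offset=0

Answer: 0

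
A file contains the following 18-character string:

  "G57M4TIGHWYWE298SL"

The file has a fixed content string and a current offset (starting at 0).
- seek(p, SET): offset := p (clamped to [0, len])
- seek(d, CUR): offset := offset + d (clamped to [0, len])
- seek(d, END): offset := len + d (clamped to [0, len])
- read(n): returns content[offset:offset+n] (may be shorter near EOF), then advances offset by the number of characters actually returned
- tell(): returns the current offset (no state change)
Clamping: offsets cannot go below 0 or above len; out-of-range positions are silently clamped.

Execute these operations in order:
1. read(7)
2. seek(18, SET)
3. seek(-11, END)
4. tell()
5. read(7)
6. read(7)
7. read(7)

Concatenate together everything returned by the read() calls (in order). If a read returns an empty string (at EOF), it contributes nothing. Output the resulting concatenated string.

Answer: G57M4TIGHWYWE298SL

Derivation:
After 1 (read(7)): returned 'G57M4TI', offset=7
After 2 (seek(18, SET)): offset=18
After 3 (seek(-11, END)): offset=7
After 4 (tell()): offset=7
After 5 (read(7)): returned 'GHWYWE2', offset=14
After 6 (read(7)): returned '98SL', offset=18
After 7 (read(7)): returned '', offset=18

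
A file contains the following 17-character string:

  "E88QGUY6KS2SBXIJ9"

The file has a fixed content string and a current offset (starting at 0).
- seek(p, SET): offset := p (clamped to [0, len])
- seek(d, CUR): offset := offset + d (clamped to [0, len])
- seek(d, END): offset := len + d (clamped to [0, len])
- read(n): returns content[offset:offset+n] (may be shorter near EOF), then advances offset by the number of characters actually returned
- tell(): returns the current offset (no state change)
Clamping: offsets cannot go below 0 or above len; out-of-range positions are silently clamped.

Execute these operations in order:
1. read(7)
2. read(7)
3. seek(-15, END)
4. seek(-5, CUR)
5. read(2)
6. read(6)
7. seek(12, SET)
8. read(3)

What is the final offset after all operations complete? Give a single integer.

After 1 (read(7)): returned 'E88QGUY', offset=7
After 2 (read(7)): returned '6KS2SBX', offset=14
After 3 (seek(-15, END)): offset=2
After 4 (seek(-5, CUR)): offset=0
After 5 (read(2)): returned 'E8', offset=2
After 6 (read(6)): returned '8QGUY6', offset=8
After 7 (seek(12, SET)): offset=12
After 8 (read(3)): returned 'BXI', offset=15

Answer: 15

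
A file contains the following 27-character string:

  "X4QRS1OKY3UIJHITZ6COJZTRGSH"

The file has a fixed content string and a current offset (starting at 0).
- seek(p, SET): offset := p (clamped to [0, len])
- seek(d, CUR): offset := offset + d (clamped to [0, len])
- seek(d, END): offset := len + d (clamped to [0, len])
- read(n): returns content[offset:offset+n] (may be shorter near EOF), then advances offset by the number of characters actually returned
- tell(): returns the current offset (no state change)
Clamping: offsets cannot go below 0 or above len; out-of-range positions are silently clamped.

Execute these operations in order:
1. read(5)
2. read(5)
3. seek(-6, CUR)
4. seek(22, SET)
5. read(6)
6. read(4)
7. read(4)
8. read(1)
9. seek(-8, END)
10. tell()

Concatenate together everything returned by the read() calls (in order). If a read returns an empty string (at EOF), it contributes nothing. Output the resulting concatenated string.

Answer: X4QRS1OKY3TRGSH

Derivation:
After 1 (read(5)): returned 'X4QRS', offset=5
After 2 (read(5)): returned '1OKY3', offset=10
After 3 (seek(-6, CUR)): offset=4
After 4 (seek(22, SET)): offset=22
After 5 (read(6)): returned 'TRGSH', offset=27
After 6 (read(4)): returned '', offset=27
After 7 (read(4)): returned '', offset=27
After 8 (read(1)): returned '', offset=27
After 9 (seek(-8, END)): offset=19
After 10 (tell()): offset=19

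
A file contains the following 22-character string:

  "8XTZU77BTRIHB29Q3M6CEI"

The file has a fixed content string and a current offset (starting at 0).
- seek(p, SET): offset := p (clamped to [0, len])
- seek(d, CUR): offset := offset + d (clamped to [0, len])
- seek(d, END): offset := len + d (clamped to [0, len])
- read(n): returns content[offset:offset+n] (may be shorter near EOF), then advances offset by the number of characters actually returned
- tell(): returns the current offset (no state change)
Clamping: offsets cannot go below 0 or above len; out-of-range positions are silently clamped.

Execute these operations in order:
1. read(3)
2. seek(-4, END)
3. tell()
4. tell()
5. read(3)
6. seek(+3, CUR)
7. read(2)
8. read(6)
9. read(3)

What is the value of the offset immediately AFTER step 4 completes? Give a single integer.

After 1 (read(3)): returned '8XT', offset=3
After 2 (seek(-4, END)): offset=18
After 3 (tell()): offset=18
After 4 (tell()): offset=18

Answer: 18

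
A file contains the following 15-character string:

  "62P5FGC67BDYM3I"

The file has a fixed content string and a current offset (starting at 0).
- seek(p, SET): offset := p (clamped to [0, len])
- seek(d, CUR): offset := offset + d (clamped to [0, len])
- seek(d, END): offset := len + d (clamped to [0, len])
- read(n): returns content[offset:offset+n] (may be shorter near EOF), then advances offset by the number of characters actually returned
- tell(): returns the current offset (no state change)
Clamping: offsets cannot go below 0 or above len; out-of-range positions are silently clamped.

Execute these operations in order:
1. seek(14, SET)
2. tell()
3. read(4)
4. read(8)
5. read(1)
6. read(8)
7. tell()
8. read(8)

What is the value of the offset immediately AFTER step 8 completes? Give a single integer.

Answer: 15

Derivation:
After 1 (seek(14, SET)): offset=14
After 2 (tell()): offset=14
After 3 (read(4)): returned 'I', offset=15
After 4 (read(8)): returned '', offset=15
After 5 (read(1)): returned '', offset=15
After 6 (read(8)): returned '', offset=15
After 7 (tell()): offset=15
After 8 (read(8)): returned '', offset=15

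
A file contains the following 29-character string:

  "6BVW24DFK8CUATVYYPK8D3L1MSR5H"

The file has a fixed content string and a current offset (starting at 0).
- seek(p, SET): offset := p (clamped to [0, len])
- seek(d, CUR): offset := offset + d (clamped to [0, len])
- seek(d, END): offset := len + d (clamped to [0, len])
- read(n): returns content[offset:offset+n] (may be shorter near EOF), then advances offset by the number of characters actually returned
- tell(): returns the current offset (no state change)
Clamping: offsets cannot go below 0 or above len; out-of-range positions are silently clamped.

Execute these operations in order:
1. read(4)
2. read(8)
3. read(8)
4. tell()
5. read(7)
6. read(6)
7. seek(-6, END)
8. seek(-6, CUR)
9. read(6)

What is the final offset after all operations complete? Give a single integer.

Answer: 23

Derivation:
After 1 (read(4)): returned '6BVW', offset=4
After 2 (read(8)): returned '24DFK8CU', offset=12
After 3 (read(8)): returned 'ATVYYPK8', offset=20
After 4 (tell()): offset=20
After 5 (read(7)): returned 'D3L1MSR', offset=27
After 6 (read(6)): returned '5H', offset=29
After 7 (seek(-6, END)): offset=23
After 8 (seek(-6, CUR)): offset=17
After 9 (read(6)): returned 'PK8D3L', offset=23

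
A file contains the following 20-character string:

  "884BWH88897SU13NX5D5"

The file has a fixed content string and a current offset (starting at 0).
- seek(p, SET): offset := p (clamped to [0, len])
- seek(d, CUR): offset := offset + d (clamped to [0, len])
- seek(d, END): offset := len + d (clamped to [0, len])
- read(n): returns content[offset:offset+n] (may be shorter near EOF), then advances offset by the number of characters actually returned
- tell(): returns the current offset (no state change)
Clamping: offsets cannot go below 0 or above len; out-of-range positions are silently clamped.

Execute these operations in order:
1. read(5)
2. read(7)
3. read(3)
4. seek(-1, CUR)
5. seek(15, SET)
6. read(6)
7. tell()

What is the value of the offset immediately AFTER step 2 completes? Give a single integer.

Answer: 12

Derivation:
After 1 (read(5)): returned '884BW', offset=5
After 2 (read(7)): returned 'H88897S', offset=12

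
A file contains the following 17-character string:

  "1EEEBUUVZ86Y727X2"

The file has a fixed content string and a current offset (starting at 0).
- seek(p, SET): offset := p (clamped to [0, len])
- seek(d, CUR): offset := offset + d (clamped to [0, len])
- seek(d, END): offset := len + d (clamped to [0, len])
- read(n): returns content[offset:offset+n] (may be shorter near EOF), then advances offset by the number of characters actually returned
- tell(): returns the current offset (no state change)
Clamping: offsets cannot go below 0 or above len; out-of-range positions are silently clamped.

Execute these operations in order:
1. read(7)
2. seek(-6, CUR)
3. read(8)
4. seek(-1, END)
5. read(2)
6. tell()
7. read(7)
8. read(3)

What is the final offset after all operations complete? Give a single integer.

After 1 (read(7)): returned '1EEEBUU', offset=7
After 2 (seek(-6, CUR)): offset=1
After 3 (read(8)): returned 'EEEBUUVZ', offset=9
After 4 (seek(-1, END)): offset=16
After 5 (read(2)): returned '2', offset=17
After 6 (tell()): offset=17
After 7 (read(7)): returned '', offset=17
After 8 (read(3)): returned '', offset=17

Answer: 17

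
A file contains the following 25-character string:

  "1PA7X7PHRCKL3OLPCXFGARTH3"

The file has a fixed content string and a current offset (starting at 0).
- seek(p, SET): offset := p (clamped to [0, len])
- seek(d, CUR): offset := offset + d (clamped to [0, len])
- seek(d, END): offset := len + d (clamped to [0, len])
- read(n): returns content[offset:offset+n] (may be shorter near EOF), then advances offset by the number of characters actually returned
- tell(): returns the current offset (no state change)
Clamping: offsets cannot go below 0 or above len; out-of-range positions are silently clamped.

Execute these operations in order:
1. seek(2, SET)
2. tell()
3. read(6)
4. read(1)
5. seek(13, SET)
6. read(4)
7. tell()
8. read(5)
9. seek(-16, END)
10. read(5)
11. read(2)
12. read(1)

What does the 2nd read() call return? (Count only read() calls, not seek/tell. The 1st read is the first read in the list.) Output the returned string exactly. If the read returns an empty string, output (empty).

After 1 (seek(2, SET)): offset=2
After 2 (tell()): offset=2
After 3 (read(6)): returned 'A7X7PH', offset=8
After 4 (read(1)): returned 'R', offset=9
After 5 (seek(13, SET)): offset=13
After 6 (read(4)): returned 'OLPC', offset=17
After 7 (tell()): offset=17
After 8 (read(5)): returned 'XFGAR', offset=22
After 9 (seek(-16, END)): offset=9
After 10 (read(5)): returned 'CKL3O', offset=14
After 11 (read(2)): returned 'LP', offset=16
After 12 (read(1)): returned 'C', offset=17

Answer: R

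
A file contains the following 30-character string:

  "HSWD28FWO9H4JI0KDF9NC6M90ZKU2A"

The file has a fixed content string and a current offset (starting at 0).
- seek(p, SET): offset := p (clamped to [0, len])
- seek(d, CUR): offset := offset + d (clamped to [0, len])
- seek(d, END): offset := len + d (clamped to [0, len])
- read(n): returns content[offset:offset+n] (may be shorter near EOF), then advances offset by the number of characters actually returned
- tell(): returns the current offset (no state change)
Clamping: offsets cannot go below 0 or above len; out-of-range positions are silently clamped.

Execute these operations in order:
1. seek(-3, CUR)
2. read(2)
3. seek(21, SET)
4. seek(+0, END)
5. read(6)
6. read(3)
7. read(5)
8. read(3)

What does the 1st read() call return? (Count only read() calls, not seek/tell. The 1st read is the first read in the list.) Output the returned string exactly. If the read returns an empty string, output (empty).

Answer: HS

Derivation:
After 1 (seek(-3, CUR)): offset=0
After 2 (read(2)): returned 'HS', offset=2
After 3 (seek(21, SET)): offset=21
After 4 (seek(+0, END)): offset=30
After 5 (read(6)): returned '', offset=30
After 6 (read(3)): returned '', offset=30
After 7 (read(5)): returned '', offset=30
After 8 (read(3)): returned '', offset=30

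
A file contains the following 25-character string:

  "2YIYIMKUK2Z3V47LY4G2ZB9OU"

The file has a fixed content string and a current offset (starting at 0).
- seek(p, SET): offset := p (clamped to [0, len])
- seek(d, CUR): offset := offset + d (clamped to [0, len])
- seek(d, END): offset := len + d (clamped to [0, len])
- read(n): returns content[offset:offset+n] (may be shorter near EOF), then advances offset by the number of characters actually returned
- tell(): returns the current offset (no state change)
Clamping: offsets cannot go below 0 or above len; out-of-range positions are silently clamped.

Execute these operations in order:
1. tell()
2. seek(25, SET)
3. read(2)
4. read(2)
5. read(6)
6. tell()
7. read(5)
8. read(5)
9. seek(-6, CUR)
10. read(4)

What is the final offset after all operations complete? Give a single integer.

After 1 (tell()): offset=0
After 2 (seek(25, SET)): offset=25
After 3 (read(2)): returned '', offset=25
After 4 (read(2)): returned '', offset=25
After 5 (read(6)): returned '', offset=25
After 6 (tell()): offset=25
After 7 (read(5)): returned '', offset=25
After 8 (read(5)): returned '', offset=25
After 9 (seek(-6, CUR)): offset=19
After 10 (read(4)): returned '2ZB9', offset=23

Answer: 23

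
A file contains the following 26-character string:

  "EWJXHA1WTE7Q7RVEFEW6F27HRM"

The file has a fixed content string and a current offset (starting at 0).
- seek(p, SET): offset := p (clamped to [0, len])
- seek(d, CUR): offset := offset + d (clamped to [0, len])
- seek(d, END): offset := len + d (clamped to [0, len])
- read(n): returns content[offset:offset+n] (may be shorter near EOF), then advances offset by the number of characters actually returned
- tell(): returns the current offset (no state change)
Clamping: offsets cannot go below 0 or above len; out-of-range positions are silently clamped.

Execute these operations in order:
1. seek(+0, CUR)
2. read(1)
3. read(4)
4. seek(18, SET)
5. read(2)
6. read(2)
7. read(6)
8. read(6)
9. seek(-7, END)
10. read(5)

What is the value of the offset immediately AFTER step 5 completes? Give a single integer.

After 1 (seek(+0, CUR)): offset=0
After 2 (read(1)): returned 'E', offset=1
After 3 (read(4)): returned 'WJXH', offset=5
After 4 (seek(18, SET)): offset=18
After 5 (read(2)): returned 'W6', offset=20

Answer: 20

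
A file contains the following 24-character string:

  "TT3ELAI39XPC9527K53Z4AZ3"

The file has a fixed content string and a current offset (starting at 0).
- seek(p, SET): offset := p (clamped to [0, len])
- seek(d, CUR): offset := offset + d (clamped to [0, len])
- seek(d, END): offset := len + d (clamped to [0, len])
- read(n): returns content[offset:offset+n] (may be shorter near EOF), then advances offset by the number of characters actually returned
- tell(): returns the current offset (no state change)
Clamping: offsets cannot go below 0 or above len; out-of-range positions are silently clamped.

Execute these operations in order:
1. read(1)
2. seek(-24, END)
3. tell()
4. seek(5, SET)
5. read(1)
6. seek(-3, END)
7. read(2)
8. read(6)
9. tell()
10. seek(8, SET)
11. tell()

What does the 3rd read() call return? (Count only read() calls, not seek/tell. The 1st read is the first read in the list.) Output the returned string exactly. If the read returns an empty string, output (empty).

Answer: AZ

Derivation:
After 1 (read(1)): returned 'T', offset=1
After 2 (seek(-24, END)): offset=0
After 3 (tell()): offset=0
After 4 (seek(5, SET)): offset=5
After 5 (read(1)): returned 'A', offset=6
After 6 (seek(-3, END)): offset=21
After 7 (read(2)): returned 'AZ', offset=23
After 8 (read(6)): returned '3', offset=24
After 9 (tell()): offset=24
After 10 (seek(8, SET)): offset=8
After 11 (tell()): offset=8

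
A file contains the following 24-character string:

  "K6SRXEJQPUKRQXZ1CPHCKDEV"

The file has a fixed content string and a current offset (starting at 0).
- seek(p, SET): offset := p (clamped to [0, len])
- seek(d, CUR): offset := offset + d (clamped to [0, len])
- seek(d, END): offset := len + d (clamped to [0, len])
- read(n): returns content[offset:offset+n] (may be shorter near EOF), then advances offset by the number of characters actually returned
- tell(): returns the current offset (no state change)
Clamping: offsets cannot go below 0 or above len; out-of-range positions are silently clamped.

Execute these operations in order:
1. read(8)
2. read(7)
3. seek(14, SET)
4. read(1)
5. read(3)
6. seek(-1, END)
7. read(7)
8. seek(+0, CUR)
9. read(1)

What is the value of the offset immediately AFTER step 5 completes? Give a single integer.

After 1 (read(8)): returned 'K6SRXEJQ', offset=8
After 2 (read(7)): returned 'PUKRQXZ', offset=15
After 3 (seek(14, SET)): offset=14
After 4 (read(1)): returned 'Z', offset=15
After 5 (read(3)): returned '1CP', offset=18

Answer: 18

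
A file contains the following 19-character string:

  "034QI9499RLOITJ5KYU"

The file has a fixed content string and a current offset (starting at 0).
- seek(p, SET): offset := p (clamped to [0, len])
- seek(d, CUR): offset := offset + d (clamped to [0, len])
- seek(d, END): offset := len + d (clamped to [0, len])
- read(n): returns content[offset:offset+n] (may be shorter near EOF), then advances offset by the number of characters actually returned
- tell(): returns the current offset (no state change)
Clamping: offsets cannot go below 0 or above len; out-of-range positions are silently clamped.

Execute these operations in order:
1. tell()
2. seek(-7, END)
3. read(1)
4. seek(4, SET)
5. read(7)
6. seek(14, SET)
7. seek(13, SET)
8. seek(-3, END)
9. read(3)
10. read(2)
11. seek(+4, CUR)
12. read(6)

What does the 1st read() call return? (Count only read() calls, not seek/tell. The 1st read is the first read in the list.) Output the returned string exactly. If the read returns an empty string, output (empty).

Answer: I

Derivation:
After 1 (tell()): offset=0
After 2 (seek(-7, END)): offset=12
After 3 (read(1)): returned 'I', offset=13
After 4 (seek(4, SET)): offset=4
After 5 (read(7)): returned 'I9499RL', offset=11
After 6 (seek(14, SET)): offset=14
After 7 (seek(13, SET)): offset=13
After 8 (seek(-3, END)): offset=16
After 9 (read(3)): returned 'KYU', offset=19
After 10 (read(2)): returned '', offset=19
After 11 (seek(+4, CUR)): offset=19
After 12 (read(6)): returned '', offset=19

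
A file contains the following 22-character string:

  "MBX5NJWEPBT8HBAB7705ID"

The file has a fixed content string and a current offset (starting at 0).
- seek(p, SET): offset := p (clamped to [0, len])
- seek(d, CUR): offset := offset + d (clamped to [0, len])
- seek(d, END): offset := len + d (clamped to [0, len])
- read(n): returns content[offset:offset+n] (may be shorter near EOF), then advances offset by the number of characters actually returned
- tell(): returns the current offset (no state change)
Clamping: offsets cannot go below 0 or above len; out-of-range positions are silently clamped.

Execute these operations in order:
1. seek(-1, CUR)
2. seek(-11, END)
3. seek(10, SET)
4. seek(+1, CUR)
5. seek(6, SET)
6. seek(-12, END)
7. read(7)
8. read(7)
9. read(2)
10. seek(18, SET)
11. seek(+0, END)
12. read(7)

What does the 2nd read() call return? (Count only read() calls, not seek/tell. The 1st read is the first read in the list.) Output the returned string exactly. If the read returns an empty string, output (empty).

After 1 (seek(-1, CUR)): offset=0
After 2 (seek(-11, END)): offset=11
After 3 (seek(10, SET)): offset=10
After 4 (seek(+1, CUR)): offset=11
After 5 (seek(6, SET)): offset=6
After 6 (seek(-12, END)): offset=10
After 7 (read(7)): returned 'T8HBAB7', offset=17
After 8 (read(7)): returned '705ID', offset=22
After 9 (read(2)): returned '', offset=22
After 10 (seek(18, SET)): offset=18
After 11 (seek(+0, END)): offset=22
After 12 (read(7)): returned '', offset=22

Answer: 705ID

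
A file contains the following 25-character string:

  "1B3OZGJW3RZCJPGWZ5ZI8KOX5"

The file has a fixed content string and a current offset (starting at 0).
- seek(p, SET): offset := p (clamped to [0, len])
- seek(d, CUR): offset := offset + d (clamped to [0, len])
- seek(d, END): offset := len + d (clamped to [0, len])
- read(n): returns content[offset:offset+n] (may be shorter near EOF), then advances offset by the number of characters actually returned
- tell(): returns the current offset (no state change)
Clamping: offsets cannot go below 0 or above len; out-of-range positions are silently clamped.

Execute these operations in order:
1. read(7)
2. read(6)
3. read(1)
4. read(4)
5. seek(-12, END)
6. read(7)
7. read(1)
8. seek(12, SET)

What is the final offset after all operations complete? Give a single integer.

Answer: 12

Derivation:
After 1 (read(7)): returned '1B3OZGJ', offset=7
After 2 (read(6)): returned 'W3RZCJ', offset=13
After 3 (read(1)): returned 'P', offset=14
After 4 (read(4)): returned 'GWZ5', offset=18
After 5 (seek(-12, END)): offset=13
After 6 (read(7)): returned 'PGWZ5ZI', offset=20
After 7 (read(1)): returned '8', offset=21
After 8 (seek(12, SET)): offset=12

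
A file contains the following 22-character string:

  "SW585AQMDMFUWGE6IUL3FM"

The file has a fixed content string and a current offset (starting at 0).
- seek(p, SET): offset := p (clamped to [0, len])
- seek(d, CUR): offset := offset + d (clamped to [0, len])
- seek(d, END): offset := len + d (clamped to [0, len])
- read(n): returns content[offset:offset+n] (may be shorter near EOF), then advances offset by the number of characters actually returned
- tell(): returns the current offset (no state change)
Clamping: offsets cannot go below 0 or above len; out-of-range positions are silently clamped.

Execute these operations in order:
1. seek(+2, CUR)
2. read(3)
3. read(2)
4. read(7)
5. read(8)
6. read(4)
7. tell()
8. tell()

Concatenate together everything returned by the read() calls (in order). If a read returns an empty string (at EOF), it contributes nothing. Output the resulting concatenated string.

After 1 (seek(+2, CUR)): offset=2
After 2 (read(3)): returned '585', offset=5
After 3 (read(2)): returned 'AQ', offset=7
After 4 (read(7)): returned 'MDMFUWG', offset=14
After 5 (read(8)): returned 'E6IUL3FM', offset=22
After 6 (read(4)): returned '', offset=22
After 7 (tell()): offset=22
After 8 (tell()): offset=22

Answer: 585AQMDMFUWGE6IUL3FM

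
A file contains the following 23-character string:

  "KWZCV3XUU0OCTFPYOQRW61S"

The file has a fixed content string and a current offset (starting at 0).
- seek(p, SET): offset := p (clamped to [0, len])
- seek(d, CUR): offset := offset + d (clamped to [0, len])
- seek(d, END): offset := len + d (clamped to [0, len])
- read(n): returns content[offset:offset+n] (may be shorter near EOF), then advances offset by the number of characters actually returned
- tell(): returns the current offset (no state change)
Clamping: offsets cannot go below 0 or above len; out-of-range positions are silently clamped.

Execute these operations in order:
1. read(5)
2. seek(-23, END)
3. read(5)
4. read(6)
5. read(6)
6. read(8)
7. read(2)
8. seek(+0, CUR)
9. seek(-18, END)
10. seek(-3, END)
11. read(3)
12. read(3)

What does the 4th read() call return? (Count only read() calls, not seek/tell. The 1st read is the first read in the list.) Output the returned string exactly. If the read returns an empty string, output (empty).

Answer: CTFPYO

Derivation:
After 1 (read(5)): returned 'KWZCV', offset=5
After 2 (seek(-23, END)): offset=0
After 3 (read(5)): returned 'KWZCV', offset=5
After 4 (read(6)): returned '3XUU0O', offset=11
After 5 (read(6)): returned 'CTFPYO', offset=17
After 6 (read(8)): returned 'QRW61S', offset=23
After 7 (read(2)): returned '', offset=23
After 8 (seek(+0, CUR)): offset=23
After 9 (seek(-18, END)): offset=5
After 10 (seek(-3, END)): offset=20
After 11 (read(3)): returned '61S', offset=23
After 12 (read(3)): returned '', offset=23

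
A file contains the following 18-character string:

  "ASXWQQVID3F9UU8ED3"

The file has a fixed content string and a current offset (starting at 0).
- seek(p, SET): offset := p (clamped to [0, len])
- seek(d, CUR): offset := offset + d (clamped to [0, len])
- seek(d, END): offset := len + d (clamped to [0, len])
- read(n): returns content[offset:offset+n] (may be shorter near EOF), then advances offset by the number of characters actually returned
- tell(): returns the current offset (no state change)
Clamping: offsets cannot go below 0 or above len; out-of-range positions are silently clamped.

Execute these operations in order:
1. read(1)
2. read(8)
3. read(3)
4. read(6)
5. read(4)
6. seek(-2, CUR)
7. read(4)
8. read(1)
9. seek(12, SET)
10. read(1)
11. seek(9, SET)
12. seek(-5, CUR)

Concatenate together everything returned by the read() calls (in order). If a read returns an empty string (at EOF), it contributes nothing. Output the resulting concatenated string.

After 1 (read(1)): returned 'A', offset=1
After 2 (read(8)): returned 'SXWQQVID', offset=9
After 3 (read(3)): returned '3F9', offset=12
After 4 (read(6)): returned 'UU8ED3', offset=18
After 5 (read(4)): returned '', offset=18
After 6 (seek(-2, CUR)): offset=16
After 7 (read(4)): returned 'D3', offset=18
After 8 (read(1)): returned '', offset=18
After 9 (seek(12, SET)): offset=12
After 10 (read(1)): returned 'U', offset=13
After 11 (seek(9, SET)): offset=9
After 12 (seek(-5, CUR)): offset=4

Answer: ASXWQQVID3F9UU8ED3D3U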